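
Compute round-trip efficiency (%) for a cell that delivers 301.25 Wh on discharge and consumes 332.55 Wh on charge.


Round-trip efficiency = 301.25/332.55 * 100% = 90.59%

90.59%


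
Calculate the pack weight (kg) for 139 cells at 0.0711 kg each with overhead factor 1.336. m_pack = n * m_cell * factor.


Cell mass sum = 139 * 0.0711 = 9.8829 kg
With overhead 1.336: m_pack = 9.8829 * 1.336 = 13.20 kg

13.20 kg


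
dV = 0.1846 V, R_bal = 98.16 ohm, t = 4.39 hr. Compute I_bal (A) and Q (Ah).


I_bal = dV / R = 0.1846 / 98.16 = 0.0018806 A
Q = I_bal * t = 0.0018806 * 4.39 = 0.008256 Ah

I=0.0018806 A, Q=0.008256 Ah


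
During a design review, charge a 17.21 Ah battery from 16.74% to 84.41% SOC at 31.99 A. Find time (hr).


delta_Ah = 17.21 * (84.41 - 16.74) / 100 = 11.646 Ah
t = delta_Ah / I = 11.646 / 31.99 = 0.3641 hr

0.3641 hr


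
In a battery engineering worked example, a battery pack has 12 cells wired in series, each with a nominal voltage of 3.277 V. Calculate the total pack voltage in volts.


V_pack = n * V_cell = 12 * 3.277 = 39.324 V

39.324 V


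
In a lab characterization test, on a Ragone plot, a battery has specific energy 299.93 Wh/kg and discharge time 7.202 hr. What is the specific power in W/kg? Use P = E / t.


Specific power = 299.93 Wh/kg / 7.202 hr = 41.65 W/kg

41.65 W/kg


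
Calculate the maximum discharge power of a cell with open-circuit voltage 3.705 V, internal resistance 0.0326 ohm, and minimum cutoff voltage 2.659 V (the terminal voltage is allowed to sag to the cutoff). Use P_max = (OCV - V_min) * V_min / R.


P_max = (OCV - V_min) * V_min / R = (3.705 - 2.659) * 2.659 / 0.0326 = 1.046 * 2.659 / 0.0326 = 85.32 W

85.32 W


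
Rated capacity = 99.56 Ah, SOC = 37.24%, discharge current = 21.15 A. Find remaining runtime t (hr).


Step 1: remaining = SOC/100 * C_total = 37.24/100 * 99.56 = 37.076 Ah
Step 2: t = remaining / I = 37.076 / 21.15 = 1.753 hr

1.753 hr


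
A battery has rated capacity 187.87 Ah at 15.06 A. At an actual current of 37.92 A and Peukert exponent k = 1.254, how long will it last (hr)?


Step 1: t_rated = C / I_rated = 187.87 / 15.06 = 12.475 hr
Step 2: ratio = 15.06 / 37.92 = 0.39715
Step 3: ratio^k = 0.39715^1.254 = 0.31412
Step 4: t = t_rated * ratio^k = 12.475 * 0.31412 = 3.919 hr

3.919 hr


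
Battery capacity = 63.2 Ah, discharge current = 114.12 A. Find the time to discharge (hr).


Runtime = 63.2 Ah / 114.12 A = 0.5538 hr

0.5538 hr


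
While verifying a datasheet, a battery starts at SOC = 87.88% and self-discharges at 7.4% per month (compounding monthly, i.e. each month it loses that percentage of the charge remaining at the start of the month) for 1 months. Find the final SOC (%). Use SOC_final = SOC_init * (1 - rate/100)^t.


Monthly retention factor = 1 - 7.4/100 = 0.926
Over 1 months: factor^1 = 0.926
SOC_final = 87.88 * 0.926 = 81.38%

81.38%


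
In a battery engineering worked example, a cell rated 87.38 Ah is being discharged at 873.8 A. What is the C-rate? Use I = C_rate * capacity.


C_rate = I / capacity = 873.8 / 87.38 = 10C

10C


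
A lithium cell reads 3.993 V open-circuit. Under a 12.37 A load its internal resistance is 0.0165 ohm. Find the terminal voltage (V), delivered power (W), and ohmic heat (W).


Step 1: V_terminal = OCV - I*R = 3.993 - 12.37 * 0.0165 = 3.7889 V
Step 2: P_out = V_terminal * I = 3.7889 * 12.37 = 46.87 W
Step 3: Q = I^2 * R = 12.37^2 * 0.0165 = 2.525 W

V=3.7889 V, P=46.87 W, Q=2.525 W


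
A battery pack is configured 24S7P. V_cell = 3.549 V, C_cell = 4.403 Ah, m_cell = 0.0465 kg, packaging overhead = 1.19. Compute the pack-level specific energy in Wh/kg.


Step 1: V_pack = 24 * 3.549 = 85.176 V
Step 2: C_pack = 7 * 4.403 = 30.821 Ah
Step 3: E_pack = V_pack * C_pack = 85.176 * 30.821 = 2625.2 Wh
Step 4: m_pack = 24 * 7 * 0.0465 * 1.19 = 9.2963 kg
Step 5: ED = E_pack / m_pack = 2625.2 / 9.2963 = 282.4 Wh/kg

282.4 Wh/kg


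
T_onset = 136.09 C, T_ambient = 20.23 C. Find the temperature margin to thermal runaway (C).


Safety margin = 136.09 C - 20.23 C = 115.86 C

115.86 C


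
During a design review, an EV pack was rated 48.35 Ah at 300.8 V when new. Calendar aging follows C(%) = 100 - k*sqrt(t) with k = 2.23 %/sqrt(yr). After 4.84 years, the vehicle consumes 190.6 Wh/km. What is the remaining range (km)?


Step 1: capacity retention = 100 - 2.23 * sqrt(4.84) = 100 - 2.23 * 2.2 = 95.094%
Step 2: C_now = 48.35 * 95.094/100 = 45.978 Ah
Step 3: E_pack = V * C_now = 300.8 * 45.978 = 13830 Wh
Step 4: range = E_pack / consumption = 13830 / 190.6 = 72.56 km

72.56 km


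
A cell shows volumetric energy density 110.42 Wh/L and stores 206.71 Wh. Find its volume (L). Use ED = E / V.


V = E / ED = 206.71 / 110.42 = 1.872 L

1.872 L


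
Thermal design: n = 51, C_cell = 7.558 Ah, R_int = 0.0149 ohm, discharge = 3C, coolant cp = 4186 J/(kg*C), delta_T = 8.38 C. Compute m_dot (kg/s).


Step 1: I = 3 * 7.558 = 22.674 A
Step 2: Q_cell = I^2 * R = 22.674^2 * 0.0149 = 7.6602 W
Step 3: Q_total = 51 * 7.6602 = 390.67 W
Step 4: m_dot = Q_total / (cp * dT) = 390.67 / (4186 * 8.38) = 0.01114 kg/s

0.01114 kg/s


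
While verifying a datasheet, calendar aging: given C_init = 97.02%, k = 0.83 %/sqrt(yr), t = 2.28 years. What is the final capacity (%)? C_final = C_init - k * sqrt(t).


sqrt(t) = sqrt(2.28) = 1.51
C_final = 97.02 - 0.83 * 1.51 = 95.77%

95.77%


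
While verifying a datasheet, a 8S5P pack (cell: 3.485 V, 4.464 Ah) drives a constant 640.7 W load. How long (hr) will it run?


Step 1: E_pack = Ns * V_cell * Np * C_cell = 8 * 3.485 * 5 * 4.464 = 622.28 Wh
Step 2: t = E_pack / P = 622.28 / 640.7 = 0.9713 hr

0.9713 hr


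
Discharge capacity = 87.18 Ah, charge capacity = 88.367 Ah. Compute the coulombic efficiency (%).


eta_c = Q_dis / Q_chg * 100 = 87.18 / 88.367 * 100 = 98.66%

98.66%


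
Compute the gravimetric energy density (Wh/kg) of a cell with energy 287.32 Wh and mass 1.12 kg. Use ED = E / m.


ED = E / m = 287.32 / 1.12 = 256.5 Wh/kg

256.5 Wh/kg


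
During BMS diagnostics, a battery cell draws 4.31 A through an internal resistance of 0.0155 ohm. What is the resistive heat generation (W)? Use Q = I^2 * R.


Q = I^2 * R = 4.31^2 * 0.0155 = 0.2879 W

0.2879 W


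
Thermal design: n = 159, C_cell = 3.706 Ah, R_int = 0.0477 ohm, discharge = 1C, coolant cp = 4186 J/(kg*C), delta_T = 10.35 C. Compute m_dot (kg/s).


Step 1: I = 1 * 3.706 = 3.706 A
Step 2: Q_cell = I^2 * R = 3.706^2 * 0.0477 = 0.65513 W
Step 3: Q_total = 159 * 0.65513 = 104.17 W
Step 4: m_dot = Q_total / (cp * dT) = 104.17 / (4186 * 10.35) = 0.002404 kg/s

0.002404 kg/s


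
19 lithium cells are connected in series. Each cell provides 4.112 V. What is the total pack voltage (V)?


V_pack = n * V_cell = 19 * 4.112 = 78.128 V

78.128 V


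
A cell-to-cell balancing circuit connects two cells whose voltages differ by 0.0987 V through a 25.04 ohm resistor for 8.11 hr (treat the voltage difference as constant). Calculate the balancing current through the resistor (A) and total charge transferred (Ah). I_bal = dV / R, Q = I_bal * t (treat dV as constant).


First, Ohm's law: I_bal = 0.0987 V / 25.04 ohm = 0.0039417 A
Then Q = I * t = 0.0039417 A * 8.11 hr = 0.03197 Ah

I=0.0039417 A, Q=0.03197 Ah


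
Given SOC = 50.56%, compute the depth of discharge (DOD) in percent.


Complement of SOC: DOD = 100% - 50.56% = 49.44%

49.44%


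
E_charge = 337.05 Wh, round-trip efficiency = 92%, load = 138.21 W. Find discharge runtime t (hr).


Step 1: E_discharge = eta/100 * E_charge = 92/100 * 337.05 = 310.09 Wh
Step 2: t = E_discharge / P = 310.09 / 138.21 = 2.244 hr

2.244 hr


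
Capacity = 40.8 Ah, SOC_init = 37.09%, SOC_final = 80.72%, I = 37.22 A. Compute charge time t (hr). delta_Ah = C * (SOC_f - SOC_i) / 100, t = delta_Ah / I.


Step 1: dSOC = 80.72% - 37.09% = 43.63%
Step 2: delta_Ah = 40.8 * 43.63 / 100 = 17.801 Ah
Step 3: t = 17.801 / 37.22 = 0.4783 hr

0.4783 hr


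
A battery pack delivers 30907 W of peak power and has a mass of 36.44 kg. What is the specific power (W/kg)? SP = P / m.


Specific power = 30907 W / 36.44 kg = 848.2 W/kg

848.2 W/kg


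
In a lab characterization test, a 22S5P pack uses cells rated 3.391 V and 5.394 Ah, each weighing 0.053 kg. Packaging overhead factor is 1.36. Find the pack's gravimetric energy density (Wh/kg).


Step 1: V_pack = 22 * 3.391 = 74.602 V
Step 2: C_pack = 5 * 5.394 = 26.97 Ah
Step 3: E_pack = V_pack * C_pack = 74.602 * 26.97 = 2012 Wh
Step 4: m_pack = 22 * 5 * 0.053 * 1.36 = 7.9288 kg
Step 5: ED = E_pack / m_pack = 2012 / 7.9288 = 253.8 Wh/kg

253.8 Wh/kg


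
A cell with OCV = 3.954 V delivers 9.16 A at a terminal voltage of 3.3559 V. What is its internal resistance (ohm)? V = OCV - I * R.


R = (OCV - V) / I = (3.954 - 3.3559) / 9.16 = 0.06529 ohm

0.06529 ohm


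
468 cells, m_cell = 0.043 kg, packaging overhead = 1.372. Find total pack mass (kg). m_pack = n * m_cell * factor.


m_pack = n * m_cell * overhead = 468 * 0.043 * 1.372 = 27.61 kg

27.61 kg


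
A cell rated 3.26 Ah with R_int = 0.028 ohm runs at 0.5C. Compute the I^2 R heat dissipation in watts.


Step 1: I = C_rate * capacity = 0.5 * 3.26 = 1.63 A
Step 2: Q = I^2 * R = 1.63^2 * 0.028 = 2.6569 * 0.028 = 0.07439 W

0.07439 W


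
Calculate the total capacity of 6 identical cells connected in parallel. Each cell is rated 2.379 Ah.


C_total = 6 * 2.379 = 14.274 Ah

14.274 Ah


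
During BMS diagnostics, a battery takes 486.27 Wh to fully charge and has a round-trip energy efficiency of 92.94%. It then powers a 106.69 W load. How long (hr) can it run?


Step 1: E_discharge = eta/100 * E_charge = 92.94/100 * 486.27 = 451.94 Wh
Step 2: t = E_discharge / P = 451.94 / 106.69 = 4.236 hr

4.236 hr


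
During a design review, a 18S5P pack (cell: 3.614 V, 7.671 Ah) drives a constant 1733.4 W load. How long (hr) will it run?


Step 1: E_pack = Ns * V_cell * Np * C_cell = 18 * 3.614 * 5 * 7.671 = 2495.1 Wh
Step 2: t = E_pack / P = 2495.1 / 1733.4 = 1.439 hr

1.439 hr


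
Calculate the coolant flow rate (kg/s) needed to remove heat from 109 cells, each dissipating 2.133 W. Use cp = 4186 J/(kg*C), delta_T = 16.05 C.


Q_total = 109 * 2.133 = 232.5 W
m_dot = Q_total / (cp * dT) = 232.5 / (4186 * 16.05) = 0.003461 kg/s

0.003461 kg/s


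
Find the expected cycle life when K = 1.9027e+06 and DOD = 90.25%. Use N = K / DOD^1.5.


DOD^1.5 = 857.38
N = K / DOD^1.5 = 1.9027e+06 / 857.38 = 2219

2219 cycles


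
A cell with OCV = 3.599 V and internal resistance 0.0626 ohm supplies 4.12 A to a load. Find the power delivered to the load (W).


Step 1: V_terminal = OCV - I*R = 3.599 - 4.12 * 0.0626 = 3.3411 V
Step 2: P_out = V_terminal * I = 3.3411 * 4.12 = 13.77 W

13.77 W


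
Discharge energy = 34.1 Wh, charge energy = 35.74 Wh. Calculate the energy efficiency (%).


Round-trip efficiency = 34.1/35.74 * 100% = 95.41%

95.41%


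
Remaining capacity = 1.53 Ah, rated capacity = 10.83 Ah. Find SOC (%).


SOC% = 1.53 / 10.83 * 100 = 14.13%

14.13%


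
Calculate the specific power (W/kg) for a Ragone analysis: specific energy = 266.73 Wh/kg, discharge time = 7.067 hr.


P_specific = E / t = 266.73 / 7.067 = 37.74 W/kg

37.74 W/kg


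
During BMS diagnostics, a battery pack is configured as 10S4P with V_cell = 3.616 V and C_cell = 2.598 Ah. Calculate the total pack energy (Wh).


E = Ns * Vcell * Np * Ccell = 10 * 3.616 * 4 * 2.598 = 375.8 Wh

375.8 Wh


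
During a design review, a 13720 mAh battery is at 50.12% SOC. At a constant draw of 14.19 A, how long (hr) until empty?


Convert: C_total = 13720 mAh = 13.72 Ah
Step 1: remaining = SOC/100 * C_total = 50.12/100 * 13.72 = 6.8765 Ah
Step 2: t = remaining / I = 6.8765 / 14.19 = 0.4846 hr

0.4846 hr


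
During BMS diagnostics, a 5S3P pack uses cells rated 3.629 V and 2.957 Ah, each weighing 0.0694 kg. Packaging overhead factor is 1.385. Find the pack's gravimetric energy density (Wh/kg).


Step 1: V_pack = 5 * 3.629 = 18.145 V
Step 2: C_pack = 3 * 2.957 = 8.871 Ah
Step 3: E_pack = V_pack * C_pack = 18.145 * 8.871 = 160.96 Wh
Step 4: m_pack = 5 * 3 * 0.0694 * 1.385 = 1.4418 kg
Step 5: ED = E_pack / m_pack = 160.96 / 1.4418 = 111.6 Wh/kg

111.6 Wh/kg


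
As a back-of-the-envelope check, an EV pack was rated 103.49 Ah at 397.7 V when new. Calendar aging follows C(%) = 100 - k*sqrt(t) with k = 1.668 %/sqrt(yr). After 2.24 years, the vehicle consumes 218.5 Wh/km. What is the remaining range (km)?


Step 1: capacity retention = 100 - 1.668 * sqrt(2.24) = 100 - 1.668 * 1.4967 = 97.504%
Step 2: C_now = 103.49 * 97.504/100 = 100.91 Ah
Step 3: E_pack = V * C_now = 397.7 * 100.91 = 40132 Wh
Step 4: range = E_pack / consumption = 40132 / 218.5 = 183.7 km

183.7 km


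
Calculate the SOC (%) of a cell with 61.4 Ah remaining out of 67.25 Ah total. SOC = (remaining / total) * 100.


SOC% = 61.4 / 67.25 * 100 = 91.30%

91.30%


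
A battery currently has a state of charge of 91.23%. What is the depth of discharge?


Complement of SOC: DOD = 100% - 91.23% = 8.77%

8.77%


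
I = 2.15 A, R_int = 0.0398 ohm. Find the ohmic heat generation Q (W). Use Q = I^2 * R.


Q = I^2 * R = 2.15^2 * 0.0398 = 0.1840 W

0.1840 W


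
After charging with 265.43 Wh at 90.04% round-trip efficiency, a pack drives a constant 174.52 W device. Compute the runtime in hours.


Step 1: E_discharge = eta/100 * E_charge = 90.04/100 * 265.43 = 238.99 Wh
Step 2: t = E_discharge / P = 238.99 / 174.52 = 1.369 hr

1.369 hr


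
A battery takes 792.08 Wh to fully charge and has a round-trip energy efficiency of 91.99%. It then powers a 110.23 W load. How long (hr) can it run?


Step 1: E_discharge = eta/100 * E_charge = 91.99/100 * 792.08 = 728.63 Wh
Step 2: t = E_discharge / P = 728.63 / 110.23 = 6.610 hr

6.610 hr


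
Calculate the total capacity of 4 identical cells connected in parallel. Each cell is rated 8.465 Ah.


C_total = 4 * 8.465 = 33.86 Ah

33.86 Ah


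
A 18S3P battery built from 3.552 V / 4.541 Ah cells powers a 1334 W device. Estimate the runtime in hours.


Step 1: E_pack = Ns * V_cell * Np * C_cell = 18 * 3.552 * 3 * 4.541 = 871 Wh
Step 2: t = E_pack / P = 871 / 1334 = 0.6529 hr

0.6529 hr


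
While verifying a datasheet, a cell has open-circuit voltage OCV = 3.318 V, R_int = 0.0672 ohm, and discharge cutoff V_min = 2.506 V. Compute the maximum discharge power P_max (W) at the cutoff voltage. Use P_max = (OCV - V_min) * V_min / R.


P_max = (OCV - V_min) * V_min / R = (3.318 - 2.506) * 2.506 / 0.0672 = 0.812 * 2.506 / 0.0672 = 30.28 W

30.28 W


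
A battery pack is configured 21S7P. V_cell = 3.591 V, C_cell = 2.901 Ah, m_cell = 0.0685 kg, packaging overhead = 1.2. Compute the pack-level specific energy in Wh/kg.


Step 1: V_pack = 21 * 3.591 = 75.411 V
Step 2: C_pack = 7 * 2.901 = 20.307 Ah
Step 3: E_pack = V_pack * C_pack = 75.411 * 20.307 = 1531.4 Wh
Step 4: m_pack = 21 * 7 * 0.0685 * 1.2 = 12.083 kg
Step 5: ED = E_pack / m_pack = 1531.4 / 12.083 = 126.7 Wh/kg

126.7 Wh/kg


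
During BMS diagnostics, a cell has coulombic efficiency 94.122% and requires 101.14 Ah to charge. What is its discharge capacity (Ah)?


Q_dis = eta/100 * Q_chg = 94.122/100 * 101.14 = 95.19 Ah

95.19 Ah


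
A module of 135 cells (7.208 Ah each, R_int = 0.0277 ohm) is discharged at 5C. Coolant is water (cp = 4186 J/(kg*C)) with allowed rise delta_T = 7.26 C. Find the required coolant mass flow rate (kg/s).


Step 1: I = 5 * 7.208 = 36.04 A
Step 2: Q_cell = I^2 * R = 36.04^2 * 0.0277 = 35.979 W
Step 3: Q_total = 135 * 35.979 = 4857.2 W
Step 4: m_dot = Q_total / (cp * dT) = 4857.2 / (4186 * 7.26) = 0.1598 kg/s

0.1598 kg/s


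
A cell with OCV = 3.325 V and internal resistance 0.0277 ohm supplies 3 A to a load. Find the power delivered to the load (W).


Step 1: V_terminal = OCV - I*R = 3.325 - 3 * 0.0277 = 3.2419 V
Step 2: P_out = V_terminal * I = 3.2419 * 3 = 9.726 W

9.726 W


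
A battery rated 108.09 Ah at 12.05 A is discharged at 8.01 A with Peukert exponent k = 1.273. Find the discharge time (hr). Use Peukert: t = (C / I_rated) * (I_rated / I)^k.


Step 1: t_rated = C / I_rated = 108.09 / 12.05 = 8.9701 hr
Step 2: ratio = 12.05 / 8.01 = 1.5044
Step 3: ratio^k = 1.5044^1.273 = 1.6818
Step 4: t = t_rated * ratio^k = 8.9701 * 1.6818 = 15.09 hr

15.09 hr


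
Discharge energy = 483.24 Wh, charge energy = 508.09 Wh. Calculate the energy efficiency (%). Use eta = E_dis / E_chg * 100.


Round-trip efficiency = 483.24/508.09 * 100% = 95.11%

95.11%


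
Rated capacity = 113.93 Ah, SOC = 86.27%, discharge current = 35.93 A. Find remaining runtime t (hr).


Step 1: remaining = SOC/100 * C_total = 86.27/100 * 113.93 = 98.287 Ah
Step 2: t = remaining / I = 98.287 / 35.93 = 2.736 hr

2.736 hr


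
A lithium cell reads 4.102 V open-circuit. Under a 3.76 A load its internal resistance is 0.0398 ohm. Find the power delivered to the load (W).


Step 1: V_terminal = OCV - I*R = 4.102 - 3.76 * 0.0398 = 3.9524 V
Step 2: P_out = V_terminal * I = 3.9524 * 3.76 = 14.86 W

14.86 W


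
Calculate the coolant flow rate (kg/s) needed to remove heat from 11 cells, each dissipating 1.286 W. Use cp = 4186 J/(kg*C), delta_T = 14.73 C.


Q_total = 11 * 1.286 = 14.146 W
m_dot = Q_total / (cp * dT) = 14.146 / (4186 * 14.73) = 2.294e-04 kg/s

2.294e-04 kg/s


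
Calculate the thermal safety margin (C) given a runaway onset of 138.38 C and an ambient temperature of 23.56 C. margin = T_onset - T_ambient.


margin = T_onset - T_ambient = 138.38 - 23.56 = 114.82 C

114.82 C


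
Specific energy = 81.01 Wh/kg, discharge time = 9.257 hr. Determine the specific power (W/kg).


P_specific = E / t = 81.01 / 9.257 = 8.751 W/kg

8.751 W/kg


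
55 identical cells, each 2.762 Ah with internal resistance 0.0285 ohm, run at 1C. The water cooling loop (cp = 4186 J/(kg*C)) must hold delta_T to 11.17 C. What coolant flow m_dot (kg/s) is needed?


Step 1: I = 1 * 2.762 = 2.762 A
Step 2: Q_cell = I^2 * R = 2.762^2 * 0.0285 = 0.21742 W
Step 3: Q_total = 55 * 0.21742 = 11.958 W
Step 4: m_dot = Q_total / (cp * dT) = 11.958 / (4186 * 11.17) = 2.557e-04 kg/s

2.557e-04 kg/s


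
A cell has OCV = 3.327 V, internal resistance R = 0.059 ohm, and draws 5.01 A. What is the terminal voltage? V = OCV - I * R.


IR drop = 5.01 * 0.059 = 0.29559 V
V = 3.327 - 0.29559 = 3.031 V

3.031 V


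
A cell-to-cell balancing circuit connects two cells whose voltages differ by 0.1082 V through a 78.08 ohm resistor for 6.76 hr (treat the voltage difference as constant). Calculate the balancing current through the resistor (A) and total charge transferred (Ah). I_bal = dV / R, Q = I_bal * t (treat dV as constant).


First, Ohm's law: I_bal = 0.1082 V / 78.08 ohm = 0.0013858 A
Then Q = I * t = 0.0013858 A * 6.76 hr = 0.009368 Ah

I=0.0013858 A, Q=0.009368 Ah


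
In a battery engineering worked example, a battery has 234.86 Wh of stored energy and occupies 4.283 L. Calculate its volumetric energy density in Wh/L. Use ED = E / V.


ED = E / V = 234.86 / 4.283 = 54.84 Wh/L

54.84 Wh/L


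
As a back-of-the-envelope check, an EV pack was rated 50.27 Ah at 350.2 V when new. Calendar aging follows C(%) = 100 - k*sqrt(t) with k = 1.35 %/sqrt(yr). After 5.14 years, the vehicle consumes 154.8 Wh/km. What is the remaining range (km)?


Step 1: capacity retention = 100 - 1.35 * sqrt(5.14) = 100 - 1.35 * 2.2672 = 96.939%
Step 2: C_now = 50.27 * 96.939/100 = 48.731 Ah
Step 3: E_pack = V * C_now = 350.2 * 48.731 = 17066 Wh
Step 4: range = E_pack / consumption = 17066 / 154.8 = 110.2 km

110.2 km


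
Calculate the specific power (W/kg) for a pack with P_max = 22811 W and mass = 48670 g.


Convert: m = 48670 g = 48.67 kg
Specific power = 22811 W / 48.67 kg = 468.7 W/kg

468.7 W/kg


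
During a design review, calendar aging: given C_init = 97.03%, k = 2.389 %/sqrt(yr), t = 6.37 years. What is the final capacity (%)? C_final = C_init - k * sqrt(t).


sqrt(t) = sqrt(6.37) = 2.5239
C_final = 97.03 - 2.389 * 2.5239 = 91.00%

91.00%


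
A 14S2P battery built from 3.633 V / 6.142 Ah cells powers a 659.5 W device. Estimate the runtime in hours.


Step 1: E_pack = Ns * V_cell * Np * C_cell = 14 * 3.633 * 2 * 6.142 = 624.79 Wh
Step 2: t = E_pack / P = 624.79 / 659.5 = 0.9474 hr

0.9474 hr


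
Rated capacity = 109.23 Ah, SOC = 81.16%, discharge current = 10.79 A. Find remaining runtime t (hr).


Step 1: remaining = SOC/100 * C_total = 81.16/100 * 109.23 = 88.651 Ah
Step 2: t = remaining / I = 88.651 / 10.79 = 8.216 hr

8.216 hr


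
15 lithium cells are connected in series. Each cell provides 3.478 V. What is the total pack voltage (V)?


With 15 cells in series at 3.478 V each, V_pack = 52.17 V

52.17 V


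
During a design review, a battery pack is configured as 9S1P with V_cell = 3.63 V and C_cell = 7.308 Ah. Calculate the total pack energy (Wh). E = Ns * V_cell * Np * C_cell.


E = Ns * Vcell * Np * Ccell = 9 * 3.63 * 1 * 7.308 = 238.8 Wh

238.8 Wh


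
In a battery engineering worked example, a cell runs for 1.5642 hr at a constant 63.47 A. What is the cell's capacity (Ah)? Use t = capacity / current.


C = I * t = 63.47 * 1.5642 = 99.28 Ah

99.28 Ah


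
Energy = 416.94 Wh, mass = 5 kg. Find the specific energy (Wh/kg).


Specific energy = 416.94 Wh / 5 kg = 83.39 Wh/kg

83.39 Wh/kg


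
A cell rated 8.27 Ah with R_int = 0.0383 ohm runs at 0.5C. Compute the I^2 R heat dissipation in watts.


Step 1: I = C_rate * capacity = 0.5 * 8.27 = 4.135 A
Step 2: Q = I^2 * R = 4.135^2 * 0.0383 = 17.098 * 0.0383 = 0.6549 W

0.6549 W


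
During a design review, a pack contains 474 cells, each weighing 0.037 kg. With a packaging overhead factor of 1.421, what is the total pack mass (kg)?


Cell mass sum = 474 * 0.037 = 17.538 kg
With overhead 1.421: m_pack = 17.538 * 1.421 = 24.92 kg

24.92 kg


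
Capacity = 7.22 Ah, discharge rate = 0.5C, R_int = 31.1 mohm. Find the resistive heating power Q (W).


Convert: R = 31.1 mohm = 0.0311 ohm
Step 1: I = C_rate * capacity = 0.5 * 7.22 = 3.61 A
Step 2: Q = I^2 * R = 3.61^2 * 0.0311 = 13.032 * 0.0311 = 0.4053 W

0.4053 W


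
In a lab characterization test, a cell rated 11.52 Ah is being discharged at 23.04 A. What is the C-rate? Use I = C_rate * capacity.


Rearranging: C_rate = 23.04 / 11.52 = 2C

2C


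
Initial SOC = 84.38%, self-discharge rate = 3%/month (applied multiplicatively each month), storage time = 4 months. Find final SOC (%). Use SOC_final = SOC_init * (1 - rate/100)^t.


Monthly retention factor = 1 - 3/100 = 0.97
Over 4 months: factor^4 = 0.88529
SOC_final = 84.38 * 0.88529 = 74.70%

74.70%


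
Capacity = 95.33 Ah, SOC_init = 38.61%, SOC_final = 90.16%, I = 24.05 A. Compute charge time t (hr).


delta_Ah = 95.33 * (90.16 - 38.61) / 100 = 49.143 Ah
t = delta_Ah / I = 49.143 / 24.05 = 2.043 hr

2.043 hr


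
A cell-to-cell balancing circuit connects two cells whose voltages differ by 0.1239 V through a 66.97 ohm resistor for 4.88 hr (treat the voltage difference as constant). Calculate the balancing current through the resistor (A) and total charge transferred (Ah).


First, Ohm's law: I_bal = 0.1239 V / 66.97 ohm = 0.0018501 A
Then Q = I * t = 0.0018501 A * 4.88 hr = 0.009028 Ah

I=0.0018501 A, Q=0.009028 Ah


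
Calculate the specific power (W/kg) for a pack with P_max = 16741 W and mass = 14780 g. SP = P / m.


Convert: m = 14780 g = 14.78 kg
SP = P / m = 16741 / 14.78 = 1133 W/kg

1133 W/kg


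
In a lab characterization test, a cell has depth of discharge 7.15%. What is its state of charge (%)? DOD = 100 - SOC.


SOC = 100 - DOD = 100 - 7.15 = 92.85%

92.85%


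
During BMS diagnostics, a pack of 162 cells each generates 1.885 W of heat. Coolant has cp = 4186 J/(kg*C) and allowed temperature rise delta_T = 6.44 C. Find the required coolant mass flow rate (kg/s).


Q_total = 162 * 1.885 = 305.37 W
m_dot = Q_total / (cp * dT) = 305.37 / (4186 * 6.44) = 0.01133 kg/s

0.01133 kg/s


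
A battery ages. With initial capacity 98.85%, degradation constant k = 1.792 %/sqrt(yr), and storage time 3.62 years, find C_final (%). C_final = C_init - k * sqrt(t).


Step 1: sqrt(3.62 yr) = 1.9026
Step 2: drop = 1.792 * 1.9026 = 3.4095
Step 3: C_final = 98.85 - 3.4095 = 95.44%

95.44%


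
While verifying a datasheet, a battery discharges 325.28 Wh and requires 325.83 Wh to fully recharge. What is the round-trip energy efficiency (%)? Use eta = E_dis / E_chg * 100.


eta_e = E_dis / E_chg * 100 = 325.28 / 325.83 * 100 = 99.83%

99.83%


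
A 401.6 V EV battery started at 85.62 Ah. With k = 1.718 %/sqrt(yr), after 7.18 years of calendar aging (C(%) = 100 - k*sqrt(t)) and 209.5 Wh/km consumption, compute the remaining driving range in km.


Step 1: capacity retention = 100 - 1.718 * sqrt(7.18) = 100 - 1.718 * 2.6796 = 95.396%
Step 2: C_now = 85.62 * 95.396/100 = 81.678 Ah
Step 3: E_pack = V * C_now = 401.6 * 81.678 = 32802 Wh
Step 4: range = E_pack / consumption = 32802 / 209.5 = 156.6 km

156.6 km


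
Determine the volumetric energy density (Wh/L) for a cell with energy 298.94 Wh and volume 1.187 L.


Volumetric ED = 298.94 Wh / 1.187 L = 251.8 Wh/L

251.8 Wh/L


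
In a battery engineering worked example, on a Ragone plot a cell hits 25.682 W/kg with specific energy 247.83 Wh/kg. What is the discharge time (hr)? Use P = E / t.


t = E / P = 247.83 / 25.682 = 9.650 hr

9.650 hr


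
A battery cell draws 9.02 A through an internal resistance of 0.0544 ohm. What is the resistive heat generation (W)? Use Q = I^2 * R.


I^2 = 81.36
Q = 81.36 * 0.0544 = 4.426 W

4.426 W


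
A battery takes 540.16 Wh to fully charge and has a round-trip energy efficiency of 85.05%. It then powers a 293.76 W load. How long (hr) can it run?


Step 1: E_discharge = eta/100 * E_charge = 85.05/100 * 540.16 = 459.41 Wh
Step 2: t = E_discharge / P = 459.41 / 293.76 = 1.564 hr

1.564 hr


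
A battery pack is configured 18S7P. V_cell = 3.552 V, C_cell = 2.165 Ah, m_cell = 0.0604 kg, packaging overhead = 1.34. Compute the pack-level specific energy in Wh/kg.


Step 1: V_pack = 18 * 3.552 = 63.936 V
Step 2: C_pack = 7 * 2.165 = 15.155 Ah
Step 3: E_pack = V_pack * C_pack = 63.936 * 15.155 = 968.95 Wh
Step 4: m_pack = 18 * 7 * 0.0604 * 1.34 = 10.198 kg
Step 5: ED = E_pack / m_pack = 968.95 / 10.198 = 95.01 Wh/kg

95.01 Wh/kg


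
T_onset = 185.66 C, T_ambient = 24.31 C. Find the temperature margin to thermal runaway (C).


Safety margin = 185.66 C - 24.31 C = 161.35 C

161.35 C


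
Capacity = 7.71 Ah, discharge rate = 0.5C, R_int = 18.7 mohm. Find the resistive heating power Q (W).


Convert: R = 18.7 mohm = 0.0187 ohm
Step 1: I = C_rate * capacity = 0.5 * 7.71 = 3.855 A
Step 2: Q = I^2 * R = 3.855^2 * 0.0187 = 14.861 * 0.0187 = 0.2779 W

0.2779 W


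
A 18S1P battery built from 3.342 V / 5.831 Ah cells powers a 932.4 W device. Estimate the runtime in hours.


Step 1: E_pack = Ns * V_cell * Np * C_cell = 18 * 3.342 * 1 * 5.831 = 350.77 Wh
Step 2: t = E_pack / P = 350.77 / 932.4 = 0.3762 hr

0.3762 hr


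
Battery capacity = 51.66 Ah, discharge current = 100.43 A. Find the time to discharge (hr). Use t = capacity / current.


Runtime = 51.66 Ah / 100.43 A = 0.5144 hr

0.5144 hr


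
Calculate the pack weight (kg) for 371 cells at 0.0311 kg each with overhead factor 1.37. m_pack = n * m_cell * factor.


m_pack = n * m_cell * overhead = 371 * 0.0311 * 1.37 = 15.81 kg

15.81 kg


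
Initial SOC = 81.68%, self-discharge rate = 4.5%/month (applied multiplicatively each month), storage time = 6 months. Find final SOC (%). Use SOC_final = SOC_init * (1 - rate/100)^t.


decay = (1 - 4.5/100)^6 = 0.75861
SOC_final = 81.68 * 0.75861 = 61.96%

61.96%


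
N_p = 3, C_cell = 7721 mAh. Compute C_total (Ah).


Convert: C_cell = 7721 mAh = 7.721 Ah
C_total = 3 * 7.721 = 23.163 Ah

23.163 Ah


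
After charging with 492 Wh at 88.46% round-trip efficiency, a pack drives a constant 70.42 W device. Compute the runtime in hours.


Step 1: E_discharge = eta/100 * E_charge = 88.46/100 * 492 = 435.22 Wh
Step 2: t = E_discharge / P = 435.22 / 70.42 = 6.180 hr

6.180 hr


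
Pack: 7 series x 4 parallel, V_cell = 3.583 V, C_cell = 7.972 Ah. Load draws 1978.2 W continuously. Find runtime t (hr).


Step 1: E_pack = Ns * V_cell * Np * C_cell = 7 * 3.583 * 4 * 7.972 = 799.78 Wh
Step 2: t = E_pack / P = 799.78 / 1978.2 = 0.4043 hr

0.4043 hr


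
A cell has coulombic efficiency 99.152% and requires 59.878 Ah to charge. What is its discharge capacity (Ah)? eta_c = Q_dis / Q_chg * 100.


Q_dis = eta/100 * Q_chg = 99.152/100 * 59.878 = 59.37 Ah

59.37 Ah


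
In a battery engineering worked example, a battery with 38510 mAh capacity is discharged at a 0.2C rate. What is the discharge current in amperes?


Convert: capacity = 38510 mAh = 38.51 Ah
I = C_rate * capacity = 0.2 * 38.51 = 7.702 A

7.702 A


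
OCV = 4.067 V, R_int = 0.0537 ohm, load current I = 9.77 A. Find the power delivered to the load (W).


Step 1: V_terminal = OCV - I*R = 4.067 - 9.77 * 0.0537 = 3.5424 V
Step 2: P_out = V_terminal * I = 3.5424 * 9.77 = 34.61 W

34.61 W


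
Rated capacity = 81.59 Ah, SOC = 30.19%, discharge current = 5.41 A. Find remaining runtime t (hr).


Step 1: remaining = SOC/100 * C_total = 30.19/100 * 81.59 = 24.632 Ah
Step 2: t = remaining / I = 24.632 / 5.41 = 4.553 hr

4.553 hr


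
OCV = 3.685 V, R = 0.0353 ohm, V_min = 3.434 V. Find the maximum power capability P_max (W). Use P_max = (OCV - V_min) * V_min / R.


P_max = (OCV - V_min) * V_min / R = (3.685 - 3.434) * 3.434 / 0.0353 = 0.251 * 3.434 / 0.0353 = 24.42 W

24.42 W


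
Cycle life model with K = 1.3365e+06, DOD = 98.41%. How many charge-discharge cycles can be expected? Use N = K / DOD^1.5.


Step 1: DOD^1.5 = 98.41^1.5 = 976.25
Step 2: N = 1.3365e+06 / 976.25 = 1369 cycles

1369 cycles


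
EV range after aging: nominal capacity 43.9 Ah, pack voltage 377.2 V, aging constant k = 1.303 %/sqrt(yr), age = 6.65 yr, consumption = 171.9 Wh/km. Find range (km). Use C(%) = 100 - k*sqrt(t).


Step 1: capacity retention = 100 - 1.303 * sqrt(6.65) = 100 - 1.303 * 2.5788 = 96.64%
Step 2: C_now = 43.9 * 96.64/100 = 42.425 Ah
Step 3: E_pack = V * C_now = 377.2 * 42.425 = 16003 Wh
Step 4: range = E_pack / consumption = 16003 / 171.9 = 93.09 km

93.09 km


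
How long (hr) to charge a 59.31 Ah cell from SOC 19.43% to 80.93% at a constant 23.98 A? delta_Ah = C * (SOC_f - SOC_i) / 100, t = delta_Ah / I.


delta_Ah = 59.31 * (80.93 - 19.43) / 100 = 36.476 Ah
t = delta_Ah / I = 36.476 / 23.98 = 1.521 hr

1.521 hr


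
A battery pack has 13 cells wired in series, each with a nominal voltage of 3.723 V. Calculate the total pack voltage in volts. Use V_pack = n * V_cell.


With 13 cells in series at 3.723 V each, V_pack = 48.399 V

48.399 V


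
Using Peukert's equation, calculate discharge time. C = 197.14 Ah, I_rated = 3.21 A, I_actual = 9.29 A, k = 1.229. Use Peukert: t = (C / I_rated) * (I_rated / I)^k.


Step 1: t_rated = C / I_rated = 197.14 / 3.21 = 61.414 hr
Step 2: ratio = 3.21 / 9.29 = 0.34553
Step 3: ratio^k = 0.34553^1.229 = 0.27089
Step 4: t = t_rated * ratio^k = 61.414 * 0.27089 = 16.64 hr

16.64 hr


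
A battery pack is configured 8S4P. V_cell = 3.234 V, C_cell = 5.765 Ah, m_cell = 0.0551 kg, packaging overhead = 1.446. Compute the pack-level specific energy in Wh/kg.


Step 1: V_pack = 8 * 3.234 = 25.872 V
Step 2: C_pack = 4 * 5.765 = 23.06 Ah
Step 3: E_pack = V_pack * C_pack = 25.872 * 23.06 = 596.61 Wh
Step 4: m_pack = 8 * 4 * 0.0551 * 1.446 = 2.5496 kg
Step 5: ED = E_pack / m_pack = 596.61 / 2.5496 = 234.0 Wh/kg

234.0 Wh/kg


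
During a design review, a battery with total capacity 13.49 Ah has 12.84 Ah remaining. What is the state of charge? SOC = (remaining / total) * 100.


SOC = (remaining / total) * 100 = (12.84 / 13.49) * 100 = 95.18%

95.18%


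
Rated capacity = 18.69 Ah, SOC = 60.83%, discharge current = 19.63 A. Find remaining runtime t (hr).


Step 1: remaining = SOC/100 * C_total = 60.83/100 * 18.69 = 11.369 Ah
Step 2: t = remaining / I = 11.369 / 19.63 = 0.5792 hr

0.5792 hr


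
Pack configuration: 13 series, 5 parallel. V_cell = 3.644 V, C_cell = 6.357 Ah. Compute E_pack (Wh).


E = Ns * Vcell * Np * Ccell = 13 * 3.644 * 5 * 6.357 = 1506 Wh

1506 Wh


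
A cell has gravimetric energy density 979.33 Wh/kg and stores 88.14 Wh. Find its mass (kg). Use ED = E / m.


m = E / ED = 88.14 / 979.33 = 0.09000 kg

0.09000 kg


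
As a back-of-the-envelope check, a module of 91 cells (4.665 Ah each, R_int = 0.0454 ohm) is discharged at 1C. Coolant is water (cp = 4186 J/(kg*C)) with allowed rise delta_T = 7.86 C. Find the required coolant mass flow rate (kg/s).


Step 1: I = 1 * 4.665 = 4.665 A
Step 2: Q_cell = I^2 * R = 4.665^2 * 0.0454 = 0.98801 W
Step 3: Q_total = 91 * 0.98801 = 89.909 W
Step 4: m_dot = Q_total / (cp * dT) = 89.909 / (4186 * 7.86) = 0.002733 kg/s

0.002733 kg/s


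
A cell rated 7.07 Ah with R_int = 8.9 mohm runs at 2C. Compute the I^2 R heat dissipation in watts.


Convert: R = 8.9 mohm = 0.0089 ohm
Step 1: I = C_rate * capacity = 2 * 7.07 = 14.14 A
Step 2: Q = I^2 * R = 14.14^2 * 0.0089 = 199.94 * 0.0089 = 1.779 W

1.779 W


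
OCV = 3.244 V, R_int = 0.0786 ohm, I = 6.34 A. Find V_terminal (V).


V = OCV - I*R = 3.244 - 6.34 * 0.0786 = 2.746 V

2.746 V


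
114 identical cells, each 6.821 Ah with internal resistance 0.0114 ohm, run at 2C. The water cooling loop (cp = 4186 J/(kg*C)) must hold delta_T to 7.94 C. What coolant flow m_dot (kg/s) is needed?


Step 1: I = 2 * 6.821 = 13.642 A
Step 2: Q_cell = I^2 * R = 13.642^2 * 0.0114 = 2.1216 W
Step 3: Q_total = 114 * 2.1216 = 241.86 W
Step 4: m_dot = Q_total / (cp * dT) = 241.86 / (4186 * 7.94) = 0.007277 kg/s

0.007277 kg/s


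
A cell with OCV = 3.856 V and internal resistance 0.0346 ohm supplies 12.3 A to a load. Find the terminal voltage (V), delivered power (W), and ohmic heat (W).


Step 1: V_terminal = OCV - I*R = 3.856 - 12.3 * 0.0346 = 3.4304 V
Step 2: P_out = V_terminal * I = 3.4304 * 12.3 = 42.19 W
Step 3: Q = I^2 * R = 12.3^2 * 0.0346 = 5.235 W

V=3.4304 V, P=42.19 W, Q=5.235 W


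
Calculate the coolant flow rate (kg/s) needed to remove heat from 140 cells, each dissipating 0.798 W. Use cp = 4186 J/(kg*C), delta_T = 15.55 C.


Q_total = 140 * 0.798 = 111.72 W
m_dot = Q_total / (cp * dT) = 111.72 / (4186 * 15.55) = 0.001716 kg/s

0.001716 kg/s


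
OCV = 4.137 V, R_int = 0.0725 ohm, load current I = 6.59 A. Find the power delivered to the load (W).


Step 1: V_terminal = OCV - I*R = 4.137 - 6.59 * 0.0725 = 3.6592 V
Step 2: P_out = V_terminal * I = 3.6592 * 6.59 = 24.11 W

24.11 W


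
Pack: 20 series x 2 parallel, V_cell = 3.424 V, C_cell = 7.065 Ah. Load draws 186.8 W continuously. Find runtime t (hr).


Step 1: E_pack = Ns * V_cell * Np * C_cell = 20 * 3.424 * 2 * 7.065 = 967.62 Wh
Step 2: t = E_pack / P = 967.62 / 186.8 = 5.180 hr

5.180 hr


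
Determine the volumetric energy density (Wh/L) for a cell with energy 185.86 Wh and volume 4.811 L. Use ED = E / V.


ED = E / V = 185.86 / 4.811 = 38.63 Wh/L

38.63 Wh/L


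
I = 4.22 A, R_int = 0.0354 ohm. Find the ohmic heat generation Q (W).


I^2 = 17.808
Q = 17.808 * 0.0354 = 0.6304 W

0.6304 W


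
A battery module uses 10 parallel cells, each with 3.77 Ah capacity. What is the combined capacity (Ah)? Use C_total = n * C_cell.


Parallel capacities add: 10 * 3.77 Ah = 37.7 Ah

37.7 Ah


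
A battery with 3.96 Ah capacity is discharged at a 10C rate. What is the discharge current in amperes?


I = C_rate * capacity = 10 * 3.96 = 39.6 A

39.6 A


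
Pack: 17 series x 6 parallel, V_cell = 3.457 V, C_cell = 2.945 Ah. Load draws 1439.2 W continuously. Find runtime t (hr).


Step 1: E_pack = Ns * V_cell * Np * C_cell = 17 * 3.457 * 6 * 2.945 = 1038.4 Wh
Step 2: t = E_pack / P = 1038.4 / 1439.2 = 0.7215 hr

0.7215 hr


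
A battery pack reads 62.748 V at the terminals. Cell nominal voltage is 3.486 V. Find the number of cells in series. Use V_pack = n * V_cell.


Rearranging: n = V_pack / V_cell = 62.748 / 3.486 = 18 cells

18


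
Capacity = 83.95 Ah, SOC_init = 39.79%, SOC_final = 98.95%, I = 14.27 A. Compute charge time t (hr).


delta_Ah = 83.95 * (98.95 - 39.79) / 100 = 49.665 Ah
t = delta_Ah / I = 49.665 / 14.27 = 3.480 hr

3.480 hr


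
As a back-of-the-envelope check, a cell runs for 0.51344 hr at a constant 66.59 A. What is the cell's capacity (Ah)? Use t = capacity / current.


C = I * t = 66.59 * 0.51344 = 34.19 Ah

34.19 Ah


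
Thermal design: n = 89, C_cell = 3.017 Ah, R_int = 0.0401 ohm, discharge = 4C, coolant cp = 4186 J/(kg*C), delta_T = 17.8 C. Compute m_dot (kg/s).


Step 1: I = 4 * 3.017 = 12.068 A
Step 2: Q_cell = I^2 * R = 12.068^2 * 0.0401 = 5.84 W
Step 3: Q_total = 89 * 5.84 = 519.76 W
Step 4: m_dot = Q_total / (cp * dT) = 519.76 / (4186 * 17.8) = 0.006976 kg/s

0.006976 kg/s


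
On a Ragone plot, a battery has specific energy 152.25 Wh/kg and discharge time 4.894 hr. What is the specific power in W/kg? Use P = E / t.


P_specific = E / t = 152.25 / 4.894 = 31.11 W/kg

31.11 W/kg


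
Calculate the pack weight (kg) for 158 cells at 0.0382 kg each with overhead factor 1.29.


m_pack = n * m_cell * overhead = 158 * 0.0382 * 1.29 = 7.786 kg

7.786 kg


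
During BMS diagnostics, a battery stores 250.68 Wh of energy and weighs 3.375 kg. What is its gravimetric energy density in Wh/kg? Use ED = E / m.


Specific energy = 250.68 Wh / 3.375 kg = 74.28 Wh/kg

74.28 Wh/kg


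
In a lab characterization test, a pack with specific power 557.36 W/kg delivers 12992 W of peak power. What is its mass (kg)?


m = P / SP = 12992 / 557.36 = 23.31 kg

23.31 kg


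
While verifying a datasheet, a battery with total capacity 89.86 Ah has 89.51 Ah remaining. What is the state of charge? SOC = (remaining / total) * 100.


SOC = (remaining / total) * 100 = (89.51 / 89.86) * 100 = 99.61%

99.61%


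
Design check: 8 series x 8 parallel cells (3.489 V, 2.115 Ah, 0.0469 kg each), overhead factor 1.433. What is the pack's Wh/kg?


Step 1: V_pack = 8 * 3.489 = 27.912 V
Step 2: C_pack = 8 * 2.115 = 16.92 Ah
Step 3: E_pack = V_pack * C_pack = 27.912 * 16.92 = 472.27 Wh
Step 4: m_pack = 8 * 8 * 0.0469 * 1.433 = 4.3013 kg
Step 5: ED = E_pack / m_pack = 472.27 / 4.3013 = 109.8 Wh/kg

109.8 Wh/kg


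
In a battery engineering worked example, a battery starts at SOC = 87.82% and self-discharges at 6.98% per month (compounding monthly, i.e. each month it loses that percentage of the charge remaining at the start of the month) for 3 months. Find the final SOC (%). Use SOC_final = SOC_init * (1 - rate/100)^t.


Monthly retention factor = 1 - 6.98/100 = 0.9302
Over 3 months: factor^3 = 0.80488
SOC_final = 87.82 * 0.80488 = 70.68%

70.68%


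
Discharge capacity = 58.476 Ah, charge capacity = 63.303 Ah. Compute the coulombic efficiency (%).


Coulombic efficiency = 58.476/63.303 * 100% = 92.37%

92.37%


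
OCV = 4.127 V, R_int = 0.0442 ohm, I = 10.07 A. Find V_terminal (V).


IR drop = 10.07 * 0.0442 = 0.44509 V
V = 4.127 - 0.44509 = 3.682 V

3.682 V


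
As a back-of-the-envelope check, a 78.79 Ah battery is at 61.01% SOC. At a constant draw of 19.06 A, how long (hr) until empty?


Step 1: remaining = SOC/100 * C_total = 61.01/100 * 78.79 = 48.07 Ah
Step 2: t = remaining / I = 48.07 / 19.06 = 2.522 hr

2.522 hr


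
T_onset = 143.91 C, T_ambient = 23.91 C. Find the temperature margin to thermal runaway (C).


Safety margin = 143.91 C - 23.91 C = 120 C

120 C


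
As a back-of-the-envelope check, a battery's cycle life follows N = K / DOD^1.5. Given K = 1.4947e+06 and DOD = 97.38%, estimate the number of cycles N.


DOD^1.5 = 960.96
N = K / DOD^1.5 = 1.4947e+06 / 960.96 = 1555

1555 cycles
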